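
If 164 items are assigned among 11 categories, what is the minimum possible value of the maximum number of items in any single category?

Pigeonhole: the 11 categories are the holes and the 164 items are the pigeons.
If every category held at most 14 items, the total would be at most 11 × 14 = 154, which is less than 164.
So some category holds at least ⌈164/11⌉ = 15 items.

15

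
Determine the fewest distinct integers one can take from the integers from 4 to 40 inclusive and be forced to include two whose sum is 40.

22

Group the elements by complementary pair {x, 40−x}: {4,36}, {5,35}, {6,34}, …, giving 16 two-element pairs, the single value 20 (it cannot pair with itself since the integers are distinct), and 4 integers whose partner 40−x falls outside [4,40].
By the pigeonhole principle, treating each of those 21 groups as a pigeonhole, one can pick one integer per group — 21 integers — with no two summing to 40.
The 22nd integer lands in an occupied pair, forcing a sum of 40.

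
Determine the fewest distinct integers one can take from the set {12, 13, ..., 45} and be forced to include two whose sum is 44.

25

A set avoiding the sum 44 can contain at most one of each pair {x, 44−x}, plus the 14 elements whose complement lies outside the range or equal to its own complement.
The integers 22, …, 45 (24 of them) are such a set: any two sum to at least 22+23 = 45 > 44.
Pigeonhole: any 25th integer completes one of the 10 pairs, so 25 choices force a sum of 44.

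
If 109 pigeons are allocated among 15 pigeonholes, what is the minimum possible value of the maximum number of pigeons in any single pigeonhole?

8

By pigeonhole, the 15 pigeonholes are the holes and the 109 pigeons are the pigeons.
If every pigeonhole held at most 7 pigeons, the total would be at most 15 × 7 = 105, which is less than 109.
So some pigeonhole holds at least ⌈109/15⌉ = 8 pigeons.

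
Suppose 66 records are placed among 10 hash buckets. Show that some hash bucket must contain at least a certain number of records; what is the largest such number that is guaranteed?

7

By pigeonhole, the 10 hash buckets are the holes and the 66 records are the pigeons.
If every hash bucket held at most 6 records, the total would be at most 10 × 6 = 60, which is less than 66.
So some hash bucket holds at least ⌈66/10⌉ = 7 records.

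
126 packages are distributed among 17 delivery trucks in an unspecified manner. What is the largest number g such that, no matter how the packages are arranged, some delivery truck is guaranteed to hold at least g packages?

8

By pigeonhole, the 17 delivery trucks are the holes and the 126 packages are the pigeons.
If every delivery truck held at most 7 packages, the total would be at most 17 × 7 = 119, which is less than 126.
So some delivery truck holds at least ⌈126/17⌉ = 8 packages.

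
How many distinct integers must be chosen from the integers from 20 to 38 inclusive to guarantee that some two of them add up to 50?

15

Two chosen integers sum to 50 exactly when both halves of some pair {x, 50−x} with 20 ≤ x ≤ 50−x ≤ 30 are chosen — 5 such pairs.
The remaining 9 elements (those with no distinct partner in range) can never complete a 50-sum, so the worst case takes all of them and one from each pair: 9 + 5 = 14.
By the pigeonhole principle, the 15th integer has to be the second member of some pair, so 14 + 1 = 15.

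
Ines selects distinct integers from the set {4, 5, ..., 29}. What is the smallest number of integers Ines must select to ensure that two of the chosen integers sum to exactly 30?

16

A set avoiding the sum 30 can contain at most one of each pair {x, 30−x}, plus the 4 elements whose complement lies outside the range or equal to its own complement.
The integers 15, …, 29 (15 of them) are such a set: any two sum to at least 15+16 = 31 > 30.
Any 16th integer completes one of the 11 pairs, so 16 choices force a sum of 30.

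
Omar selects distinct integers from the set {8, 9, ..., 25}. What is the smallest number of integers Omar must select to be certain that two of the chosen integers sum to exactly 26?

Two chosen integers sum to 26 exactly when both halves of some pair {x, 26−x} with 8 ≤ x ≤ 26−x ≤ 18 are chosen — 5 such pairs.
The remaining 8 elements (those with no distinct partner in range) can never complete a 26-sum, so the worst case takes all of them and one from each pair: 8 + 5 = 13.
The 14th integer has to be the second member of some pair, so 13 + 1 = 14.

14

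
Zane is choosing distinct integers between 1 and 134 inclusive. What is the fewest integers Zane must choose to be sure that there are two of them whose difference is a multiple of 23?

24

Integers whose pairwise differences are multiples of 23 are exactly those sharing a remainder mod 23. Pigeonhole: the 23 residue classes mod 23 are the pigeonholes.
With 23 integers one could put 1 in each residue class and have no class reach 2.
The 24th integer pushes some class to 2, so 23·1 + 1 = 24.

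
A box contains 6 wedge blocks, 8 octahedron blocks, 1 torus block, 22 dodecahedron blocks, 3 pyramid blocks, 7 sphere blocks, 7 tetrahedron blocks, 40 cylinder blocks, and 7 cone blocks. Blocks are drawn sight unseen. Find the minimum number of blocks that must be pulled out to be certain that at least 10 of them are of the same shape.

The 9 shapes are the holes; the blocks drawn are the pigeons.
To avoid 10 of any one shape, the worst case takes at most 9 of each shape, or every block of a shape that has fewer than 9.
That gives 6 + 8 + 1 + 9 + 3 + 7 + 7 + 9 + 7 = 57 blocks with no shape reaching 10.
The next block forces some shape to 10, so 57 + 1 = 58.

58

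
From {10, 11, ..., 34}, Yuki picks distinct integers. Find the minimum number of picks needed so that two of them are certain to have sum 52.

Two chosen integers sum to 52 exactly when both halves of some pair {x, 52−x} with 18 ≤ x ≤ 52−x ≤ 34 are chosen — 8 such pairs.
The remaining 9 elements (those with no distinct partner in range) can never complete a 52-sum, so the worst case takes all of them and one from each pair: 9 + 8 = 17.
The 18th integer has to be the second member of some pair, so 17 + 1 = 18.

18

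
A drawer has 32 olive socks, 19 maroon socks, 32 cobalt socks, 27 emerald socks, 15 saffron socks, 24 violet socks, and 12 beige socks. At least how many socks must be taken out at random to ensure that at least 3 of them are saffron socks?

149

In the worst case for collecting saffron socks, every non-saffron sock comes out first.
There are 32 + 19 + 32 + 27 + 24 + 12 = 146 non-saffron socks altogether.
After those, each further sock must be saffron, so 146 + 3 = 149 draws guarantee 3 saffron socks.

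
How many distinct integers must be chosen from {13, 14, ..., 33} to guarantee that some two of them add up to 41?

Group the elements by complementary pair {x, 41−x}: {13,28}, {14,27}, {15,26}, …, giving 8 two-element pairs and 5 integers whose partner 41−x falls outside [13,33].
Treating each of those 13 groups as a pigeonhole, one can pick one integer per group — 13 integers — with no two summing to 41.
The 14th integer lands in an occupied pair, forcing a sum of 41.

14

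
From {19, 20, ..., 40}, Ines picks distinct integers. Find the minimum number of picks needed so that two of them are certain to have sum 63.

14

A set avoiding the sum 63 can contain at most one of each pair {x, 63−x}, plus the 4 elements whose complement lies outside the range.
The integers 19, …, 31 (13 of them) are such a set: any two sum to at least 19+20 = 39 and at most 30+31 = 61 < 63.
Any 14th integer completes one of the 9 pairs, so 14 choices force a sum of 63.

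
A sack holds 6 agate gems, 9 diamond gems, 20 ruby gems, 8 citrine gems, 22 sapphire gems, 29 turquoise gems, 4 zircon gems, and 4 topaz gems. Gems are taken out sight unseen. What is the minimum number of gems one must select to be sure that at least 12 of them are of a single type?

An adversary could hand out at most 11 gems per type (5 types run out sooner): 6 + 9 + 11 + 8 + 11 + 11 + 4 + 4 = 64 gems and still no type has 12.
One more gem lands in a type already at 11, so 65 draws are enough and 64 are not.

65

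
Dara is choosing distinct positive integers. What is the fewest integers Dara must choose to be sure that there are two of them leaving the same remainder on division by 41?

Pigeonhole: the 41 residue classes mod 41 are the pigeonholes.
With 41 integers one could put 1 in each residue class and have no class reach 2.
The 42nd integer pushes some class to 2, so 41·1 + 1 = 42.

42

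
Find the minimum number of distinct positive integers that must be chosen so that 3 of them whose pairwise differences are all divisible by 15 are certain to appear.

31

Integers whose pairwise differences are multiples of 15 are exactly those sharing a remainder mod 15. By pigeonhole, the 15 residue classes mod 15 are the pigeonholes.
With 30 integers one could put 2 in each residue class and have no class reach 3.
The 31st integer pushes some class to 3, so 15·2 + 1 = 31.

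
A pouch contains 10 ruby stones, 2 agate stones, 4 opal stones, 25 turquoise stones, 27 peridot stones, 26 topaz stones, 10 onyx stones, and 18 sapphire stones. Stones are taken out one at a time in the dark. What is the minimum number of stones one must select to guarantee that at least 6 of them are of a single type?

Put each drawn stone into a box by type. The largest draw with every box below 6 takes min(count, 5) from each type; types with fewer than 5 contribute all they have.
Σ min(cᵢ, 5) = 5 + 2 + 4 + 5 + 5 + 5 + 5 + 5 = 36.
Draw number 36 + 1 = 37 must push one box to 6.

37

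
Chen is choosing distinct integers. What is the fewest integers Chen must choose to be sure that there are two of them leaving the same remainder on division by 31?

The 31 residue classes mod 31 are the pigeonholes.
With 31 integers one could put 1 in each residue class and have no class reach 2.
The 32nd integer pushes some class to 2, so 31·1 + 1 = 32.

32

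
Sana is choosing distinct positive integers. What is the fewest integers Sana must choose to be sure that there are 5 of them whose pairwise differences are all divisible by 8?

Integers whose pairwise differences are multiples of 8 are exactly those sharing a remainder mod 8. The 8 residue classes mod 8 are the pigeonholes.
With 32 integers one could put 4 in each residue class and have no class reach 5.
The 33rd integer pushes some class to 5, so 8·4 + 1 = 33.

33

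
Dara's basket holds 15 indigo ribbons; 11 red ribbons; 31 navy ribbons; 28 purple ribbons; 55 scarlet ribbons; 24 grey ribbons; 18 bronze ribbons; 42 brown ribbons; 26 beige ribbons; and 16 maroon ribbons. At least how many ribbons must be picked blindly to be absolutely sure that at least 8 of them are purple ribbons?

246

In the worst case for collecting purple ribbons, every non-purple ribbon comes out first.
There are 15 + 11 + 31 + 55 + 24 + 18 + 42 + 26 + 16 = 238 non-purple ribbons altogether.
After those, each further ribbon must be purple, so 238 + 8 = 246 draws guarantee 8 purple ribbons.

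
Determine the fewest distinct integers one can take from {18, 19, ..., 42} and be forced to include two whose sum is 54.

17

Two chosen integers sum to 54 exactly when both halves of some pair {x, 54−x} with 18 ≤ x ≤ 54−x ≤ 36 are chosen — 9 such pairs.
The remaining 7 elements (those with no distinct partner in range) can never complete a 54-sum, so the worst case takes all of them and one from each pair: 7 + 9 = 16.
By pigeonhole, the 17th integer has to be the second member of some pair, so 16 + 1 = 17.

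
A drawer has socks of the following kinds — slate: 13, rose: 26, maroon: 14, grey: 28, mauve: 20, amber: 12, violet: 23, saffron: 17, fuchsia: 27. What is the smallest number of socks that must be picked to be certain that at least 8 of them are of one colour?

An adversary could hand out at most 7 socks per colour: 7 + 7 + 7 + 7 + 7 + 7 + 7 + 7 + 7 = 63 socks and still no colour has 8.
One more sock lands in a colour already at 7, so 64 draws are enough and 63 are not.

64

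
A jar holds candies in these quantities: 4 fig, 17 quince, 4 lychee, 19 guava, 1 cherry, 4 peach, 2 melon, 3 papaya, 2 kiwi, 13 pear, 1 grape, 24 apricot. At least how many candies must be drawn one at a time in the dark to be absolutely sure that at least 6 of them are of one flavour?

By pigeonhole, put each drawn candy into a box by flavour. The largest draw with every box below 6 takes min(count, 5) from each flavour; flavours with fewer than 5 contribute all they have.
Σ min(cᵢ, 5) = 4 + 5 + 4 + 5 + 1 + 4 + 2 + 3 + 2 + 5 + 1 + 5 = 41.
Draw number 41 + 1 = 42 must push one box to 6.

42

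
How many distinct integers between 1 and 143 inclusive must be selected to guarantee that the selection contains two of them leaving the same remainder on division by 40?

41

Pigeonhole: the 40 residue classes mod 40 are the pigeonholes.
With 40 integers one could put 1 in each residue class and have no class reach 2.
The 41st integer pushes some class to 2, so 40·1 + 1 = 41.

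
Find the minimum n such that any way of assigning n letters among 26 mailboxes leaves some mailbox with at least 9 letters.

With 208 letters one could put exactly 8 in each of the 26 mailboxes, and no mailbox would reach 9.
By the pigeonhole principle, one more letter must land in a mailbox that already has 8, giving it 9.
So 26 × 8 + 1 = 209 letters are required.

209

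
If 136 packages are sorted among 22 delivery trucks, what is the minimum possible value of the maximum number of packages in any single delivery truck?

7

The 22 delivery trucks are the holes and the 136 packages are the pigeons.
If every delivery truck held at most 6 packages, the total would be at most 22 × 6 = 132, which is less than 136.
So some delivery truck holds at least ⌈136/22⌉ = 7 packages.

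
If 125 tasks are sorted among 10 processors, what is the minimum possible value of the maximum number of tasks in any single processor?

Pigeonhole: the 10 processors are the holes and the 125 tasks are the pigeons.
If every processor held at most 12 tasks, the total would be at most 10 × 12 = 120, which is less than 125.
So some processor holds at least ⌈125/10⌉ = 13 tasks.

13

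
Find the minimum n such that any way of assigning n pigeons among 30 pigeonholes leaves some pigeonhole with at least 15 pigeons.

With 420 pigeons one could put exactly 14 in each of the 30 pigeonholes, and no pigeonhole would reach 15.
By the pigeonhole principle, one more pigeon must land in a pigeonhole that already has 14, giving it 15.
So 30 × 14 + 1 = 421 pigeons are required.

421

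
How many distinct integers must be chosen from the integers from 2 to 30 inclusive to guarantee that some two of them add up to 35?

Group the elements by complementary pair {x, 35−x}: {5,30}, {6,29}, {7,28}, …, giving 13 two-element pairs and 3 integers whose partner 35−x falls outside [2,30].
By the pigeonhole principle, treating each of those 16 groups as a pigeonhole, one can pick one integer per group — 16 integers — with no two summing to 35.
The 17th integer lands in an occupied pair, forcing a sum of 35.

17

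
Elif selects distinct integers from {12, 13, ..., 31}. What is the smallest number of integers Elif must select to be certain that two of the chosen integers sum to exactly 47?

13

A set avoiding the sum 47 can contain at most one of each pair {x, 47−x}, plus the 4 elements whose complement lies outside the range.
The integers 12, …, 23 (12 of them) are such a set: any two sum to at least 12+13 = 25 and at most 22+23 = 45 < 47.
Any 13th integer completes one of the 8 pairs, so 13 choices force a sum of 47.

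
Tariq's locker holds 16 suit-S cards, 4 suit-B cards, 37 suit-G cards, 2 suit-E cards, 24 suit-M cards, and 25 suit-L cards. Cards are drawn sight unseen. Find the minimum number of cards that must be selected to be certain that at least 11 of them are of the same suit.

An adversary could hand out at most 10 cards per suit (suit-B, suit-E run out sooner): 10 + 4 + 10 + 2 + 10 + 10 = 46 cards and still no suit has 11.
By pigeonhole, one more card lands in a suit already at 10, so 47 draws are enough and 46 are not.

47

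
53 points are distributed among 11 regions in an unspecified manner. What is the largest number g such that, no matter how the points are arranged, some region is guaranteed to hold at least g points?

5

The 11 regions are the holes and the 53 points are the pigeons.
If every region held at most 4 points, the total would be at most 11 × 4 = 44, which is less than 53.
So some region holds at least ⌈53/11⌉ = 5 points.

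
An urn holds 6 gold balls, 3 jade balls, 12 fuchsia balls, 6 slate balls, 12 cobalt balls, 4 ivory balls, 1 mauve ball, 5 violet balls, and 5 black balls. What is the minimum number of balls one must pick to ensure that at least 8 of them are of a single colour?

By the pigeonhole principle, the 9 colours are the holes; the balls drawn are the pigeons.
To avoid 8 of any one colour, the worst case takes at most 7 of each colour, or every ball of a colour that has fewer than 7.
That gives 6 + 3 + 7 + 6 + 7 + 4 + 1 + 5 + 5 = 44 balls with no colour reaching 8.
The next ball forces some colour to 8, so 44 + 1 = 45.

45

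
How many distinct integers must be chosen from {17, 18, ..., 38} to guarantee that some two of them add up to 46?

Two chosen integers sum to 46 exactly when both halves of some pair {x, 46−x} with 17 ≤ x ≤ 46−x ≤ 29 are chosen — 6 such pairs.
The remaining 10 elements (those with no distinct partner in range) can never complete a 46-sum, so the worst case takes all of them and one from each pair: 10 + 6 = 16.
By pigeonhole, the 17th integer has to be the second member of some pair, so 16 + 1 = 17.

17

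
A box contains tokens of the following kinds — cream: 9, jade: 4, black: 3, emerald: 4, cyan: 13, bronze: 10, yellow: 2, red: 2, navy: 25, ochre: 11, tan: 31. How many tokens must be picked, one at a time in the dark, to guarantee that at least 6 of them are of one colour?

46

By the pigeonhole principle, put each drawn token into a box by colour. The largest draw with every box below 6 takes min(count, 5) from each colour; colours with fewer than 5 contribute all they have.
Σ min(cᵢ, 5) = 5 + 4 + 3 + 4 + 5 + 5 + 2 + 2 + 5 + 5 + 5 = 45.
Draw number 45 + 1 = 46 must push one box to 6.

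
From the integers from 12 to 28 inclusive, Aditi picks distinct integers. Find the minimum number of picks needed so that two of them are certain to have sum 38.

11

Group the elements by complementary pair {x, 38−x}: {12,26}, {13,25}, {14,24}, …, giving 7 two-element pairs, the single value 19 (it cannot pair with itself since the integers are distinct), and 2 integers whose partner 38−x falls outside [12,28].
By the pigeonhole principle, treating each of those 10 groups as a pigeonhole, one can pick one integer per group — 10 integers — with no two summing to 38.
The 11th integer lands in an occupied pair, forcing a sum of 38.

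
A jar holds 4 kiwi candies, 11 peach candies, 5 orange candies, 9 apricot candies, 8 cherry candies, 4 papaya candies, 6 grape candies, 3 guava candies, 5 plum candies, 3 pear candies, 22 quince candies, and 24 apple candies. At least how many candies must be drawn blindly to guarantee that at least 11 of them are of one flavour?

The 12 flavours are the holes; the candies drawn are the pigeons.
To avoid 11 of any one flavour, the worst case takes at most 10 of each flavour, or every candy of a flavour that has fewer than 10.
That gives 4 + 10 + 5 + 9 + 8 + 4 + 6 + 3 + 5 + 3 + 10 + 10 = 77 candies with no flavour reaching 11.
The next candy forces some flavour to 11, so 77 + 1 = 78.

78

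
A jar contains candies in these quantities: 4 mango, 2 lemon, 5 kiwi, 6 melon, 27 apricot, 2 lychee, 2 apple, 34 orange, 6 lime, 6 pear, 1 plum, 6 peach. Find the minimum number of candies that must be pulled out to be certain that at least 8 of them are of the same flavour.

An adversary could hand out at most 7 candies per flavour (10 flavours run out sooner): 4 + 2 + 5 + 6 + 7 + 2 + 2 + 7 + 6 + 6 + 1 + 6 = 54 candies and still no flavour has 8.
One more candy lands in a flavour already at 7, so 55 draws are enough and 54 are not.

55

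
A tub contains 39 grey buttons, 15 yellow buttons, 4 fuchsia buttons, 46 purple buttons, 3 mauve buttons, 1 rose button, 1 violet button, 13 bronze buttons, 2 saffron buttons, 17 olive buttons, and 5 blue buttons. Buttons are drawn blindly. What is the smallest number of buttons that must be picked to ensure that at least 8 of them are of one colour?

An adversary could hand out at most 7 buttons per colour (6 colours run out sooner): 7 + 7 + 4 + 7 + 3 + 1 + 1 + 7 + 2 + 7 + 5 = 51 buttons and still no colour has 8.
By the pigeonhole principle, one more button lands in a colour already at 7, so 52 draws are enough and 51 are not.

52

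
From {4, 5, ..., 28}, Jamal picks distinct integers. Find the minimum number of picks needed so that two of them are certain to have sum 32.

A set avoiding the sum 32 can contain at most one of each pair {x, 32−x}, plus the 1 element equal to its own complement.
The integers 16, …, 28 (13 of them) are such a set: any two sum to at least 16+17 = 33 > 32.
By the pigeonhole principle, any 14th integer completes one of the 12 pairs, so 14 choices force a sum of 32.

14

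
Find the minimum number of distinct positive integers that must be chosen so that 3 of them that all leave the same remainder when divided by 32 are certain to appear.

By pigeonhole, the 32 residue classes mod 32 are the pigeonholes.
With 64 integers one could put 2 in each residue class and have no class reach 3.
The 65th integer pushes some class to 3, so 32·2 + 1 = 65.

65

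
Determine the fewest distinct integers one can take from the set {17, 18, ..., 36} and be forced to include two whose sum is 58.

Group the elements by complementary pair {x, 58−x}: {22,36}, {23,35}, {24,34}, …, giving 7 two-element pairs; the single value 29 (it cannot pair with itself since the integers are distinct); and 5 integers whose partner 58−x falls outside [17,36].
Treating each of those 13 groups as a pigeonhole, one can pick one integer per group — 13 integers — with no two summing to 58.
The 14th integer lands in an occupied pair, forcing a sum of 58.

14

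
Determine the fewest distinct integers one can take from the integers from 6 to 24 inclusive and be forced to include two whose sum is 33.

A set avoiding the sum 33 can contain at most one of each pair {x, 33−x}, plus the 3 elements whose complement lies outside the range.
The integers 6, …, 16 (11 of them) are such a set: any two sum to at least 6+7 = 13 and at most 15+16 = 31 < 33.
Any 12th integer completes one of the 8 pairs, so 12 choices force a sum of 33.

12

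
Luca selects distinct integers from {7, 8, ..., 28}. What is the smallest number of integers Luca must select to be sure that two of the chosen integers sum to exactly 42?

16

Group the elements by complementary pair {x, 42−x}: {14,28}, {15,27}, {16,26}, …, giving 7 two-element pairs, the single value 21 (it cannot pair with itself since the integers are distinct), and 7 integers whose partner 42−x falls outside [7,28].
Treating each of those 15 groups as a pigeonhole, one can pick one integer per group — 15 integers — with no two summing to 42.
The 16th integer lands in an occupied pair, forcing a sum of 42.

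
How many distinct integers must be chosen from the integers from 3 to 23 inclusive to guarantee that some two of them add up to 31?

Group the elements by complementary pair {x, 31−x}: {8,23}, {9,22}, {10,21}, …, giving 8 two-element pairs and 5 integers whose partner 31−x falls outside [3,23].
Pigeonhole: treating each of those 13 groups as a pigeonhole, one can pick one integer per group — 13 integers — with no two summing to 31.
The 14th integer lands in an occupied pair, forcing a sum of 31.

14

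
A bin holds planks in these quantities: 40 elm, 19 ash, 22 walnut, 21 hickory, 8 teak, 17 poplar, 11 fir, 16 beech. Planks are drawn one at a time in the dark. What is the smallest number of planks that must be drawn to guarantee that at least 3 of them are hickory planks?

In the worst case for collecting hickory planks, every non-hickory plank comes out first.
There are 40 + 19 + 22 + 8 + 17 + 11 + 16 = 133 non-hickory planks altogether.
After those, each further plank must be hickory, so 133 + 3 = 136 draws guarantee 3 hickory planks.

136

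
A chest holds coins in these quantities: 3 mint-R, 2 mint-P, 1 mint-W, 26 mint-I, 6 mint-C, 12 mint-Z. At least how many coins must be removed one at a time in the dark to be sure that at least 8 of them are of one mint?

27

An adversary could hand out at most 7 coins per mint (4 mints run out sooner): 3 + 2 + 1 + 7 + 6 + 7 = 26 coins and still no mint has 8.
By pigeonhole, one more coin lands in a mint already at 7, so 27 draws are enough and 26 are not.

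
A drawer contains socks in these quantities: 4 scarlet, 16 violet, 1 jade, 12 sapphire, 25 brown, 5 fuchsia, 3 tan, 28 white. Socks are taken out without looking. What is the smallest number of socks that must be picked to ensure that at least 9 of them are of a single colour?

46

By pigeonhole, put each drawn sock into a box by colour. The largest draw with every box below 9 takes min(count, 8) from each colour; colours with fewer than 8 contribute all they have.
Σ min(cᵢ, 8) = 4 + 8 + 1 + 8 + 8 + 5 + 3 + 8 = 45.
Draw number 45 + 1 = 46 must push one box to 9.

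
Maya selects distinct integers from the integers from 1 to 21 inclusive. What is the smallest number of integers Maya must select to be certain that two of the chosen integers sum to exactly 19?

13

Two chosen integers sum to 19 exactly when both halves of some pair {x, 19−x} with 1 ≤ x ≤ 19−x ≤ 18 are chosen — 9 such pairs.
The remaining 3 elements (those with no distinct partner in range) can never complete a 19-sum, so the worst case takes all of them and one from each pair: 3 + 9 = 12.
By pigeonhole, the 13th integer has to be the second member of some pair, so 12 + 1 = 13.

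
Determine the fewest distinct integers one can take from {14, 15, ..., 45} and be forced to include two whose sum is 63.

19

Two chosen integers sum to 63 exactly when both halves of some pair {x, 63−x} with 18 ≤ x ≤ 63−x ≤ 45 are chosen — 14 such pairs.
The remaining 4 elements (those with no distinct partner in range) can never complete a 63-sum, so the worst case takes all of them and one from each pair: 4 + 14 = 18.
By pigeonhole, the 19th integer has to be the second member of some pair, so 18 + 1 = 19.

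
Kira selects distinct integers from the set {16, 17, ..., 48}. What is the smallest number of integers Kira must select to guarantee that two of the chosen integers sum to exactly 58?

Group the elements by complementary pair {x, 58−x}: {16,42}, {17,41}, {18,40}, …, giving 13 two-element pairs; the single value 29 (it cannot pair with itself since the integers are distinct); and 6 integers whose partner 58−x falls outside [16,48].
Treating each of those 20 groups as a pigeonhole, one can pick one integer per group — 20 integers — with no two summing to 58.
The 21st integer lands in an occupied pair, forcing a sum of 58.

21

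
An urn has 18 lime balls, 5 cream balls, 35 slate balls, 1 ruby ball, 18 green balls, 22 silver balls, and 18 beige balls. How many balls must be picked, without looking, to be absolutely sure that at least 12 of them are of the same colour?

62

By pigeonhole, the 7 colours are the holes; the balls drawn are the pigeons.
To avoid 12 of any one colour, the worst case takes at most 11 of each colour, or every ball of a colour that has fewer than 11.
That gives 11 + 5 + 11 + 1 + 11 + 11 + 11 = 61 balls with no colour reaching 12.
The next ball forces some colour to 12, so 61 + 1 = 62.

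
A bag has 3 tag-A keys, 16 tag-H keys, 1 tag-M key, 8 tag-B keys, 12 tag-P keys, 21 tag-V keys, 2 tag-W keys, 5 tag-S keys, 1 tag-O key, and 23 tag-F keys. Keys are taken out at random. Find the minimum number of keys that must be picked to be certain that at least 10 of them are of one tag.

By pigeonhole, put each drawn key into a box by tag. The largest draw with every box below 10 takes min(count, 9) from each tag; tags with fewer than 9 contribute all they have.
Σ min(cᵢ, 9) = 3 + 9 + 1 + 8 + 9 + 9 + 2 + 5 + 1 + 9 = 56.
Draw number 56 + 1 = 57 must push one box to 10.

57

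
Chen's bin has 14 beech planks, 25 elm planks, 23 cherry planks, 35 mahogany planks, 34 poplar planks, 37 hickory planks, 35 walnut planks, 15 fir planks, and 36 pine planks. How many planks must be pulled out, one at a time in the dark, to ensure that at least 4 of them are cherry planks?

In the worst case for collecting cherry planks, every non-cherry plank comes out first.
There are 14 + 25 + 35 + 34 + 37 + 35 + 15 + 36 = 231 non-cherry planks altogether.
After those, each further plank must be cherry, so 231 + 4 = 235 draws guarantee 4 cherry planks.

235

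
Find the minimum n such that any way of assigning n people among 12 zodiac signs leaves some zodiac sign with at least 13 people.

145

With 144 people one could put exactly 12 in each of the 12 zodiac signs, and no zodiac sign would reach 13.
By the pigeonhole principle, one more person must land in a zodiac sign that already has 12, giving it 13.
So 12 × 12 + 1 = 145 people are required.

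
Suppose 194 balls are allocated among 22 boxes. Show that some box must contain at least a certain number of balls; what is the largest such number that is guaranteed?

The 22 boxes are the holes and the 194 balls are the pigeons.
If every box held at most 8 balls, the total would be at most 22 × 8 = 176, which is less than 194.
So some box holds at least ⌈194/22⌉ = 9 balls.

9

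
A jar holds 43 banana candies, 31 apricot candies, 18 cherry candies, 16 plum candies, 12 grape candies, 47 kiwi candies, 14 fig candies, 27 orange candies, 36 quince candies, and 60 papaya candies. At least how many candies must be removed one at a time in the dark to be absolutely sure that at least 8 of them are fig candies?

In the worst case for collecting fig candies, every non-fig candy comes out first.
There are 43 + 31 + 18 + 16 + 12 + 47 + 27 + 36 + 60 = 290 non-fig candies altogether.
After those, each further candy must be fig, so 290 + 8 = 298 draws guarantee 8 fig candies.

298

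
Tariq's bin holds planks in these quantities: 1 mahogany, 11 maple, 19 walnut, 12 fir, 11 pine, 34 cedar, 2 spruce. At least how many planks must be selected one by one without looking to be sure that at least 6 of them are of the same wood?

By the pigeonhole principle, put each drawn plank into a box by wood. The largest draw with every box below 6 takes min(count, 5) from each wood; woods with fewer than 5 contribute all they have.
Σ min(cᵢ, 5) = 1 + 5 + 5 + 5 + 5 + 5 + 2 = 28.
Draw number 28 + 1 = 29 must push one box to 6.

29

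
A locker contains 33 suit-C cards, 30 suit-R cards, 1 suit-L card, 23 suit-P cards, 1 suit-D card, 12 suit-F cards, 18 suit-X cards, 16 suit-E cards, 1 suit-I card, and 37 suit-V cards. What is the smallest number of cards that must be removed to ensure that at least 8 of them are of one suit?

The 10 suits are the holes; the cards drawn are the pigeons.
To avoid 8 of any one suit, the worst case takes at most 7 of each suit, or every card of a suit that has fewer than 7.
That gives 7 + 7 + 1 + 7 + 1 + 7 + 7 + 7 + 1 + 7 = 52 cards with no suit reaching 8.
The next card forces some suit to 8, so 52 + 1 = 53.

53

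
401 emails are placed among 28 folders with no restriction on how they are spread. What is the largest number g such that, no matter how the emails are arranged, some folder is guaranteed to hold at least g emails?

The 28 folders are the holes and the 401 emails are the pigeons.
If every folder held at most 14 emails, the total would be at most 28 × 14 = 392, which is less than 401.
So some folder holds at least ⌈401/28⌉ = 15 emails.

15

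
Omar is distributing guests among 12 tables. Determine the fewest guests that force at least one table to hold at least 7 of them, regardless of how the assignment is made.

73

With 72 guests one could put exactly 6 in each of the 12 tables, and no table would reach 7.
By pigeonhole, one more guest must land in a table that already has 6, giving it 7.
So 12 × 6 + 1 = 73 guests are required.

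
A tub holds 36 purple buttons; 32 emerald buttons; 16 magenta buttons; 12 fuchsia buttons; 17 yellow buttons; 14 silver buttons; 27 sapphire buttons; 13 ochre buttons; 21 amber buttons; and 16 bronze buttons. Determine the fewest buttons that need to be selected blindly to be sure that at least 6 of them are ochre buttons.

In the worst case for collecting ochre buttons, every non-ochre button comes out first.
There are 36 + 32 + 16 + 12 + 17 + 14 + 27 + 21 + 16 = 191 non-ochre buttons altogether.
After those, each further button must be ochre, so 191 + 6 = 197 draws guarantee 6 ochre buttons.

197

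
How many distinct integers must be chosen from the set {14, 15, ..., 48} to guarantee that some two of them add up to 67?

A set avoiding the sum 67 can contain at most one of each pair {x, 67−x}, plus the 5 elements whose complement lies outside the range.
The integers 14, …, 33 (20 of them) are such a set: any two sum to at least 14+15 = 29 and at most 32+33 = 65 < 67.
Any 21st integer completes one of the 15 pairs, so 21 choices force a sum of 67.

21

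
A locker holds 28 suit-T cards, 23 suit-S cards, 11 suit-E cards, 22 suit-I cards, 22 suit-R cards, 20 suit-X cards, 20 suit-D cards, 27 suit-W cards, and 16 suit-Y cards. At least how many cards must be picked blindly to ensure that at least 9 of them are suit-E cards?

In the worst case for collecting suit-E cards, every non-suit-E card comes out first.
There are 28 + 23 + 22 + 22 + 20 + 20 + 27 + 16 = 178 non-suit-E cards altogether.
After those, each further card must be suit-E, so 178 + 9 = 187 draws guarantee 9 suit-E cards.

187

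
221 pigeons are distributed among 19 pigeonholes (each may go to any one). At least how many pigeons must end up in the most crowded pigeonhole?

The 19 pigeonholes are the holes and the 221 pigeons are the pigeons.
If every pigeonhole held at most 11 pigeons, the total would be at most 19 × 11 = 209, which is less than 221.
So some pigeonhole holds at least ⌈221/19⌉ = 12 pigeons.

12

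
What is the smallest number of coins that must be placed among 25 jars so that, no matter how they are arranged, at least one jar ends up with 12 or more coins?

With 275 coins one could put exactly 11 in each of the 25 jars, and no jar would reach 12.
One more coin must land in a jar that already has 11, giving it 12.
So 25 × 11 + 1 = 276 coins are required.

276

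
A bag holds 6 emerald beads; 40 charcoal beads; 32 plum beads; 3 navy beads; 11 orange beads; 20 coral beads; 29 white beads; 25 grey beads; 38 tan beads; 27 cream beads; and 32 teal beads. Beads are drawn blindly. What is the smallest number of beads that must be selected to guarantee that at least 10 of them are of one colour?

An adversary could hand out at most 9 beads per colour (emerald, navy run out sooner): 6 + 9 + 9 + 3 + 9 + 9 + 9 + 9 + 9 + 9 + 9 = 90 beads and still no colour has 10.
By pigeonhole, one more bead lands in a colour already at 9, so 91 draws are enough and 90 are not.

91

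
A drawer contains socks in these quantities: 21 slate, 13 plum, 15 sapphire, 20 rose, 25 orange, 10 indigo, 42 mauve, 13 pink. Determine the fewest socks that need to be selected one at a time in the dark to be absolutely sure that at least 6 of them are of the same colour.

41

The 8 colours are the holes; the socks drawn are the pigeons.
To avoid 6 of any one colour, the worst case takes at most 5 of each colour.
That gives 5 + 5 + 5 + 5 + 5 + 5 + 5 + 5 = 40 socks with no colour reaching 6.
The next sock forces some colour to 6, so 40 + 1 = 41.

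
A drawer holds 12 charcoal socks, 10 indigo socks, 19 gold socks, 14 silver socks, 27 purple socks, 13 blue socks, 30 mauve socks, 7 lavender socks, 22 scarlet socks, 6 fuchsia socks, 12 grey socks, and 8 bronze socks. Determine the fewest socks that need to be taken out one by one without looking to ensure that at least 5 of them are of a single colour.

An adversary could hand out at most 4 socks per colour: 4 + 4 + 4 + 4 + 4 + 4 + 4 + 4 + 4 + 4 + 4 + 4 = 48 socks and still no colour has 5.
One more sock lands in a colour already at 4, so 49 draws are enough and 48 are not.

49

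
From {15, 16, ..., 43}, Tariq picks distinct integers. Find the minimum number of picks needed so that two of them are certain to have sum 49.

20

Group the elements by complementary pair {x, 49−x}: {15,34}, {16,33}, {17,32}, …, giving 10 two-element pairs and 9 integers whose partner 49−x falls outside [15,43].
Treating each of those 19 groups as a pigeonhole, one can pick one integer per group — 19 integers — with no two summing to 49.
The 20th integer lands in an occupied pair, forcing a sum of 49.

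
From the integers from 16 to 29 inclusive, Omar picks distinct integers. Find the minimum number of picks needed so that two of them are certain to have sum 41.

10

Two chosen integers sum to 41 exactly when both halves of some pair {x, 41−x} with 16 ≤ x ≤ 41−x ≤ 25 are chosen — 5 such pairs.
The remaining 4 elements (those with no distinct partner in range) can never complete a 41-sum, so the worst case takes all of them and one from each pair: 4 + 5 = 9.
The 10th integer has to be the second member of some pair, so 9 + 1 = 10.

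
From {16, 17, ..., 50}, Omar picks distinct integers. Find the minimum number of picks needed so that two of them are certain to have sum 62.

A set avoiding the sum 62 can contain at most one of each pair {x, 62−x}, plus the 5 elements whose complement lies outside the range or equal to its own complement.
The integers 31, …, 50 (20 of them) are such a set: any two sum to at least 31+32 = 63 > 62.
By the pigeonhole principle, any 21st integer completes one of the 15 pairs, so 21 choices force a sum of 62.

21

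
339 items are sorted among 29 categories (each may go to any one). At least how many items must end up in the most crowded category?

12

The 29 categories are the holes and the 339 items are the pigeons.
If every category held at most 11 items, the total would be at most 29 × 11 = 319, which is less than 339.
So some category holds at least ⌈339/29⌉ = 12 items.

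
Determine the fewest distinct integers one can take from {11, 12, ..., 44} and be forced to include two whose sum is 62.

22

Group the elements by complementary pair {x, 62−x}: {18,44}, {19,43}, {20,42}, …, giving 13 two-element pairs; the single value 31 (it cannot pair with itself since the integers are distinct); and 7 integers whose partner 62−x falls outside [11,44].
By the pigeonhole principle, treating each of those 21 groups as a pigeonhole, one can pick one integer per group — 21 integers — with no two summing to 62.
The 22nd integer lands in an occupied pair, forcing a sum of 62.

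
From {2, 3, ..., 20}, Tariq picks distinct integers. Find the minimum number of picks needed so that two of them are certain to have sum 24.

Group the elements by complementary pair {x, 24−x}: {4,20}, {5,19}, {6,18}, …, giving 8 two-element pairs, the single value 12 (it cannot pair with itself since the integers are distinct), and 2 integers whose partner 24−x falls outside [2,20].
By pigeonhole, treating each of those 11 groups as a pigeonhole, one can pick one integer per group — 11 integers — with no two summing to 24.
The 12th integer lands in an occupied pair, forcing a sum of 24.

12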